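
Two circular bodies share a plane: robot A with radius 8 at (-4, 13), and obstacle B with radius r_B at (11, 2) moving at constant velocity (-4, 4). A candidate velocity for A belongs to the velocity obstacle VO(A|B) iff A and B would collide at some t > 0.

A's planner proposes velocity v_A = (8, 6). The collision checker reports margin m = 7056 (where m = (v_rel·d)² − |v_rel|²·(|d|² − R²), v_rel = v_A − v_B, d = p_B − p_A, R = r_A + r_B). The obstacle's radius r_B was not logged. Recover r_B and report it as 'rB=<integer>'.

m = 7056
d = (15, -11);  v_rel = (12, 2),  |v_rel|² = 148
v_rel×d = (12)·(-11) − (2)·(15) = -162
since m = R²·148 − (-162)²:  R² = (26244 + 7056) / 148 = 225
R = √225 = 15  ⇒  r_B = 15 − 8 = 7

rB=7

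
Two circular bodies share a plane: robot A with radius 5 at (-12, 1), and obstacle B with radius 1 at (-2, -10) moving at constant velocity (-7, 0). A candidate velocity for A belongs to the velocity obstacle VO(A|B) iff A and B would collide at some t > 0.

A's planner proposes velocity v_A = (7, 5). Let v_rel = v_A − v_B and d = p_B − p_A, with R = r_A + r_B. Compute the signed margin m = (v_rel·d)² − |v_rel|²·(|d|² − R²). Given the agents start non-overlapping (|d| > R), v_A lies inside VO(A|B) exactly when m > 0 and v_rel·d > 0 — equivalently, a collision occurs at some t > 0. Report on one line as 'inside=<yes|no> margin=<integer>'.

d = (10, -11),  |d|² = 221;  R = 5+1 = 6,  c = 221−6² = 185
v_rel = (14, 5),  |v_rel|² = 221;  v_rel·d = (14)·(10) + (5)·(-11) = 85
221·t² − 170·t + 185 = 0  ⇒  m = 85² − 221·185 = -33660
m = -33660 < 0,  v_rel·d = 85 > 0  ⇒  outside

inside=no margin=-33660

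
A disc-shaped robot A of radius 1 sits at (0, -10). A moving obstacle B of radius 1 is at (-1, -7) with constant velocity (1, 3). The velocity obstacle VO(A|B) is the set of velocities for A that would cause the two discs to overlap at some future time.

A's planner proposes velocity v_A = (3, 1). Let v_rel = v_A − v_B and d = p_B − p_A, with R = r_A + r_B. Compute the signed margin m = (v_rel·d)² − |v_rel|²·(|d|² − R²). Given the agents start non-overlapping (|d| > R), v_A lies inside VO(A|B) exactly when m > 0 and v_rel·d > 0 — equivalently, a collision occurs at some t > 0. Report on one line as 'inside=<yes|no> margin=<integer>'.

d = (-1, 3),  |d|² = 10;  R = 1+1 = 2,  c = 10−2² = 6
v_rel = (2, -2),  |v_rel|² = 8;  v_rel·d = (2)·(-1) + (-2)·(3) = -8
8·t² + 16·t + 6 = 0  ⇒  m = (-8)² − 8·6 = 16
m = 16 > 0,  v_rel·d = -8 < 0  ⇒  outside

inside=no margin=16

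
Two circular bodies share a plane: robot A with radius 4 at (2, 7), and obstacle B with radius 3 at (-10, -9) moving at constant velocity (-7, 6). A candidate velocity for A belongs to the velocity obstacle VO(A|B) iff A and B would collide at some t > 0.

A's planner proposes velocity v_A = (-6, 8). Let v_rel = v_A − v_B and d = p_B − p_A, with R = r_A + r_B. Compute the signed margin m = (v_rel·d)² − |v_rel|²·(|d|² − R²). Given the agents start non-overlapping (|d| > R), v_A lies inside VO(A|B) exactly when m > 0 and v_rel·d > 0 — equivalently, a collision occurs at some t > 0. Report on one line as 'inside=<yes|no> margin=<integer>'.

d = (-12, -16),  |d|² = 400;  R = 4+3 = 7,  c = 400−7² = 351
v_rel = (1, 2),  |v_rel|² = 5;  v_rel·d = (1)·(-12) + (2)·(-16) = -44
5·t² + 88·t + 351 = 0  ⇒  m = (-44)² − 5·351 = 181
m = 181 > 0,  v_rel·d = -44 < 0  ⇒  outside

inside=no margin=181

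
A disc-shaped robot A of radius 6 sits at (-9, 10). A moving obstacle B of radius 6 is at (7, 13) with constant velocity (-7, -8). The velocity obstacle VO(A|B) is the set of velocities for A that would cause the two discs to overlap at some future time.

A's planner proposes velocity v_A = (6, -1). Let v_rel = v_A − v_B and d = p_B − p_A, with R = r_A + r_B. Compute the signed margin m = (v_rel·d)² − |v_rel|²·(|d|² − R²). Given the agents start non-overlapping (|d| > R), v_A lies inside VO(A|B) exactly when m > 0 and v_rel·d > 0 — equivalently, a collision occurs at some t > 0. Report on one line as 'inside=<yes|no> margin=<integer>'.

d = (16, 3),  |d|² = 265;  R = 6+6 = 12,  c = 265−12² = 121
v_rel = (13, 7),  |v_rel|² = 218;  v_rel·d = (13)·(16) + (7)·(3) = 229
218·t² − 458·t + 121 = 0  ⇒  m = 229² − 218·121 = 26063
m = 26063 > 0,  v_rel·d = 229 > 0  ⇒  inside

inside=yes margin=26063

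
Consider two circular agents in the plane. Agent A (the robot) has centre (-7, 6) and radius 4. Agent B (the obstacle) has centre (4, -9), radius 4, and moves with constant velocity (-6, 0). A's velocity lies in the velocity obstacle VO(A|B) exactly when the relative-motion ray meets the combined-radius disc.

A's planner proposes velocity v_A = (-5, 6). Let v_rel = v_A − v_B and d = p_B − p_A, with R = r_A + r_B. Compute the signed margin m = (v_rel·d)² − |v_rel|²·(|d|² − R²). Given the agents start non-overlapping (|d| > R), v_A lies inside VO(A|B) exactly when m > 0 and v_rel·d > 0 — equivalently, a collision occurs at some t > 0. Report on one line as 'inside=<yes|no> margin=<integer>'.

d = (11, -15),  |d|² = 346;  R = 4+4 = 8,  c = 346−8² = 282
v_rel = (1, 6),  |v_rel|² = 37;  v_rel·d = (1)·(11) + (6)·(-15) = -79
37·t² + 158·t + 282 = 0  ⇒  m = (-79)² − 37·282 = -4193
m = -4193 < 0,  v_rel·d = -79 < 0  ⇒  outside

inside=no margin=-4193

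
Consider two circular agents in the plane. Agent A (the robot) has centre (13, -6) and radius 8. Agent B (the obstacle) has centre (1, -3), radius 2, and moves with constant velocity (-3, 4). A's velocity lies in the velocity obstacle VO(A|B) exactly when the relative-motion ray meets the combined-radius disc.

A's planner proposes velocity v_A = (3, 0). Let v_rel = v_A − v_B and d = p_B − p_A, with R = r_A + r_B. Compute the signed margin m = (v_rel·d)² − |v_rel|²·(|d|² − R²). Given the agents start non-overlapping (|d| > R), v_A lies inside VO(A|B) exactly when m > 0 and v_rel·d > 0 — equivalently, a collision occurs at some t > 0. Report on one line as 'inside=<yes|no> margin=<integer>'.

d = (-12, 3),  |d|² = 153;  R = 8+2 = 10,  c = 153−10² = 53
v_rel = (6, -4),  |v_rel|² = 52;  v_rel·d = (6)·(-12) + (-4)·(3) = -84
52·t² + 168·t + 53 = 0  ⇒  m = (-84)² − 52·53 = 4300
m = 4300 > 0,  v_rel·d = -84 < 0  ⇒  outside

inside=no margin=4300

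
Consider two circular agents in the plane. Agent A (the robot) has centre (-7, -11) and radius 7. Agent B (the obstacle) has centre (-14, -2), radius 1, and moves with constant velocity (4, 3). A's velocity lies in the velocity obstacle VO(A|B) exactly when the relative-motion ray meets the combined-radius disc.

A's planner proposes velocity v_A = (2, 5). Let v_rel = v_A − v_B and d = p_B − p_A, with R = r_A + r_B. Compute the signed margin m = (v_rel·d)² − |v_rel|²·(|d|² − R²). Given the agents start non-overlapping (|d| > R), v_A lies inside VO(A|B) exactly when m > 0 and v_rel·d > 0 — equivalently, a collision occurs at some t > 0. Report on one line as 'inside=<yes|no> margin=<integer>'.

d = (-7, 9),  |d|² = 130;  R = 7+1 = 8,  c = 130−8² = 66
v_rel = (-2, 2),  |v_rel|² = 8;  v_rel·d = (-2)·(-7) + (2)·(9) = 32
8·t² − 64·t + 66 = 0  ⇒  m = 32² − 8·66 = 496
m = 496 > 0,  v_rel·d = 32 > 0  ⇒  inside

inside=yes margin=496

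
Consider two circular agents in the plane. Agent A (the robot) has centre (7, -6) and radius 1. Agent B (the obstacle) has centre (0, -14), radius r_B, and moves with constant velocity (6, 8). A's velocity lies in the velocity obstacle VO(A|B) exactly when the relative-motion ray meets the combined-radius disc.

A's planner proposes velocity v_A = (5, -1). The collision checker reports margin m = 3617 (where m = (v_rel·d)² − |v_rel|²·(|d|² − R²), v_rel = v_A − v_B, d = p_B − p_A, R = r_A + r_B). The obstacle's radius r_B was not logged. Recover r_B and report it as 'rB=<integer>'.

m = 3617
d = (-7, -8);  v_rel = (-1, -9),  |v_rel|² = 82
v_rel×d = (-1)·(-8) − (-9)·(-7) = -55
since m = R²·82 − (-55)²:  R² = (3025 + 3617) / 82 = 81
R = √81 = 9  ⇒  r_B = 9 − 1 = 8

rB=8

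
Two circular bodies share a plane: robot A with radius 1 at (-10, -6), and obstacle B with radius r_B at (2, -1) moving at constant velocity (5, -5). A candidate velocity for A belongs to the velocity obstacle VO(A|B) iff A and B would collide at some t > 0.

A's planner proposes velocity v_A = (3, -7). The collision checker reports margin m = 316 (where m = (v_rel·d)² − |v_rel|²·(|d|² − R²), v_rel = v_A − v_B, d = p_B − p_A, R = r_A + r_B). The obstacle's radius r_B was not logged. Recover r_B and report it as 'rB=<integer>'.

m = 316
d = (12, 5);  v_rel = (-2, -2),  |v_rel|² = 8
v_rel×d = (-2)·(5) − (-2)·(12) = 14
since m = R²·8 − 14²:  R² = (196 + 316) / 8 = 64
R = √64 = 8  ⇒  r_B = 8 − 1 = 7

rB=7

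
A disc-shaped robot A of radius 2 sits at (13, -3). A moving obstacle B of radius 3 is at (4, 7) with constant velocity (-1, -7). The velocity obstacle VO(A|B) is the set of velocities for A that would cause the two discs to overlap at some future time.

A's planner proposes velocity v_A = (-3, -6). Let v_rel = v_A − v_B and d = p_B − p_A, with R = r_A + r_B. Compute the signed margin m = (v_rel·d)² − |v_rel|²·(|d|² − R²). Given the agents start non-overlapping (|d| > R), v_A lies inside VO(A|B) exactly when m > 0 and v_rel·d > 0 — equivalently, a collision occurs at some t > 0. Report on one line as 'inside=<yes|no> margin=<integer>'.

d = (-9, 10),  |d|² = 181;  R = 2+3 = 5,  c = 181−5² = 156
v_rel = (-2, 1),  |v_rel|² = 5;  v_rel·d = (-2)·(-9) + (1)·(10) = 28
5·t² − 56·t + 156 = 0  ⇒  m = 28² − 5·156 = 4
m = 4 > 0,  v_rel·d = 28 > 0  ⇒  inside

inside=yes margin=4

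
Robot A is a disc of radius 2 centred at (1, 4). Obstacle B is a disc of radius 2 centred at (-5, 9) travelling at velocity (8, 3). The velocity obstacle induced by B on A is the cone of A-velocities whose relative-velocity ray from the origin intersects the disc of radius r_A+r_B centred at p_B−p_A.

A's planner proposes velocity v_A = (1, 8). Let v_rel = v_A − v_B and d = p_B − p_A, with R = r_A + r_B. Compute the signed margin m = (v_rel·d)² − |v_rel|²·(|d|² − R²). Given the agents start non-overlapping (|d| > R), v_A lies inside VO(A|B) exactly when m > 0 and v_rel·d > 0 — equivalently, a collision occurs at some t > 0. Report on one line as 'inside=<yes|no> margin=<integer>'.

d = (-6, 5),  |d|² = 61;  R = 2+2 = 4,  c = 61−4² = 45
v_rel = (-7, 5),  |v_rel|² = 74;  v_rel·d = (-7)·(-6) + (5)·(5) = 67
74·t² − 134·t + 45 = 0  ⇒  m = 67² − 74·45 = 1159
m = 1159 > 0,  v_rel·d = 67 > 0  ⇒  inside

inside=yes margin=1159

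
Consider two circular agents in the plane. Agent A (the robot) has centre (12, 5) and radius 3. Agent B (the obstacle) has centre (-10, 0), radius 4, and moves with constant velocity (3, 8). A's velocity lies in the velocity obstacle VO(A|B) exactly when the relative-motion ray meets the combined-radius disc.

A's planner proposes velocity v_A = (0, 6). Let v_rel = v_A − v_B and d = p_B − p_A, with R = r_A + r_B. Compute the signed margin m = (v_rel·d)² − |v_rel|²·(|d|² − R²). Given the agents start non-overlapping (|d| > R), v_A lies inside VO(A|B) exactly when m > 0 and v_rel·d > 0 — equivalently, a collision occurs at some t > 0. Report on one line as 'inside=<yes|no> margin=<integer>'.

d = (-22, -5),  |d|² = 509;  R = 3+4 = 7,  c = 509−7² = 460
v_rel = (-3, -2),  |v_rel|² = 13;  v_rel·d = (-3)·(-22) + (-2)·(-5) = 76
13·t² − 152·t + 460 = 0  ⇒  m = 76² − 13·460 = -204
m = -204 < 0,  v_rel·d = 76 > 0  ⇒  outside

inside=no margin=-204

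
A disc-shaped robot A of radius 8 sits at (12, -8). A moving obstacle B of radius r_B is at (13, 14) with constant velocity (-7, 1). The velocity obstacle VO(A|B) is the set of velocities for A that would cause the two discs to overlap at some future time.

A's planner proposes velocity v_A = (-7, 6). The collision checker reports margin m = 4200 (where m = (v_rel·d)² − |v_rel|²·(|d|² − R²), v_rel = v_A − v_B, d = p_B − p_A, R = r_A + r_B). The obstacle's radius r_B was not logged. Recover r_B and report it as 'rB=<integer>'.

m = 4200
d = (1, 22);  v_rel = (0, 5),  |v_rel|² = 25
v_rel×d = (0)·(22) − (5)·(1) = -5
since m = R²·25 − (-5)²:  R² = (25 + 4200) / 25 = 169
R = √169 = 13  ⇒  r_B = 13 − 8 = 5

rB=5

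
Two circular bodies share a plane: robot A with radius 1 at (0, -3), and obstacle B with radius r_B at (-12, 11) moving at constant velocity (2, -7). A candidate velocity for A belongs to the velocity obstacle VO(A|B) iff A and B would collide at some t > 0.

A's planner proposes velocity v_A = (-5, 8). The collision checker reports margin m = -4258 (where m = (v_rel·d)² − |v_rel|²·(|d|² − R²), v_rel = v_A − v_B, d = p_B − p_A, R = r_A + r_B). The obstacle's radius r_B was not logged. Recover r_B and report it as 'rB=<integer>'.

m = -4258
d = (-12, 14);  v_rel = (-7, 15),  |v_rel|² = 274
v_rel×d = (-7)·(14) − (15)·(-12) = 82
since m = R²·274 − 82²:  R² = (6724 + -4258) / 274 = 9
R = √9 = 3  ⇒  r_B = 3 − 1 = 2

rB=2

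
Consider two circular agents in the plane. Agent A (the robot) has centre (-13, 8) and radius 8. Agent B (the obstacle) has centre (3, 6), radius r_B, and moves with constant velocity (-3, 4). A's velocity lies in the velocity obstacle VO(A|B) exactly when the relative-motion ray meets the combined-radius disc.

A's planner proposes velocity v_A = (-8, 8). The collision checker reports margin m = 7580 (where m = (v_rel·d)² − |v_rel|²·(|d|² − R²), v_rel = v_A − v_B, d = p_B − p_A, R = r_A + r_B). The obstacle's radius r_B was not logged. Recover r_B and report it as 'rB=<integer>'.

m = 7580
d = (16, -2);  v_rel = (-5, 4),  |v_rel|² = 41
v_rel×d = (-5)·(-2) − (4)·(16) = -54
since m = R²·41 − (-54)²:  R² = (2916 + 7580) / 41 = 256
R = √256 = 16  ⇒  r_B = 16 − 8 = 8

rB=8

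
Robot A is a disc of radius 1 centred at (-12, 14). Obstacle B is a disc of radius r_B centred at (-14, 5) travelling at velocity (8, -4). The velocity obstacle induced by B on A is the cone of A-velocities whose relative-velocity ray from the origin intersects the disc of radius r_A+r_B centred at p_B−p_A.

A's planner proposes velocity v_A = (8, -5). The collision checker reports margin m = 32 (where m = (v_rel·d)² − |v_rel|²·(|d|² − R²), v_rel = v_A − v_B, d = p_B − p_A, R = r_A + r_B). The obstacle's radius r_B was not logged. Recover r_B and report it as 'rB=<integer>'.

m = 32
d = (-2, -9);  v_rel = (0, -1),  |v_rel|² = 1
v_rel×d = (0)·(-9) − (-1)·(-2) = -2
since m = R²·1 − (-2)²:  R² = (4 + 32) / 1 = 36
R = √36 = 6  ⇒  r_B = 6 − 1 = 5

rB=5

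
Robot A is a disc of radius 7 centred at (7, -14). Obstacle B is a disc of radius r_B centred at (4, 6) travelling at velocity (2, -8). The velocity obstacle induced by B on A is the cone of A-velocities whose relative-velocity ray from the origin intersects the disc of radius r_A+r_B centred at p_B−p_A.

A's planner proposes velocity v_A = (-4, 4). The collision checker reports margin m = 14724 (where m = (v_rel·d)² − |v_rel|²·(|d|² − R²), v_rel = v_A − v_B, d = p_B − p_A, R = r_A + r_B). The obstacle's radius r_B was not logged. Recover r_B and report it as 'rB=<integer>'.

m = 14724
d = (-3, 20);  v_rel = (-6, 12),  |v_rel|² = 180
v_rel×d = (-6)·(20) − (12)·(-3) = -84
since m = R²·180 − (-84)²:  R² = (7056 + 14724) / 180 = 121
R = √121 = 11  ⇒  r_B = 11 − 7 = 4

rB=4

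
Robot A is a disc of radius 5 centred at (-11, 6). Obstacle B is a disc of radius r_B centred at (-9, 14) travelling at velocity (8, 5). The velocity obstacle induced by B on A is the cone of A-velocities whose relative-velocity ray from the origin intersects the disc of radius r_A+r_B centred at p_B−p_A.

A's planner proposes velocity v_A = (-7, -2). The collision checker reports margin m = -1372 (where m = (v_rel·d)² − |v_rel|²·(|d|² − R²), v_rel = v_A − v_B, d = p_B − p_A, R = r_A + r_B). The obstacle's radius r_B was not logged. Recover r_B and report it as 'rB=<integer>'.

m = -1372
d = (2, 8);  v_rel = (-15, -7),  |v_rel|² = 274
v_rel×d = (-15)·(8) − (-7)·(2) = -106
since m = R²·274 − (-106)²:  R² = (11236 + -1372) / 274 = 36
R = √36 = 6  ⇒  r_B = 6 − 5 = 1

rB=1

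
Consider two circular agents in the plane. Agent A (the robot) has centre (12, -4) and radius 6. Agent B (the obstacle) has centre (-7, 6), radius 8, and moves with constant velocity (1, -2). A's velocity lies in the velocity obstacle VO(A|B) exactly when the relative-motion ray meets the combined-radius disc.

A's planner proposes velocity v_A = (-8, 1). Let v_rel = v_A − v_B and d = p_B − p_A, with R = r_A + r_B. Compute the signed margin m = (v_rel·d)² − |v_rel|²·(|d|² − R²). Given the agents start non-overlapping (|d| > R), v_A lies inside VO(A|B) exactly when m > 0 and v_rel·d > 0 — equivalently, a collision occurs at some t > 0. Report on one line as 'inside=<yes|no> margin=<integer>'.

d = (-19, 10),  |d|² = 461;  R = 6+8 = 14,  c = 461−14² = 265
v_rel = (-9, 3),  |v_rel|² = 90;  v_rel·d = (-9)·(-19) + (3)·(10) = 201
90·t² − 402·t + 265 = 0  ⇒  m = 201² − 90·265 = 16551
m = 16551 > 0,  v_rel·d = 201 > 0  ⇒  inside

inside=yes margin=16551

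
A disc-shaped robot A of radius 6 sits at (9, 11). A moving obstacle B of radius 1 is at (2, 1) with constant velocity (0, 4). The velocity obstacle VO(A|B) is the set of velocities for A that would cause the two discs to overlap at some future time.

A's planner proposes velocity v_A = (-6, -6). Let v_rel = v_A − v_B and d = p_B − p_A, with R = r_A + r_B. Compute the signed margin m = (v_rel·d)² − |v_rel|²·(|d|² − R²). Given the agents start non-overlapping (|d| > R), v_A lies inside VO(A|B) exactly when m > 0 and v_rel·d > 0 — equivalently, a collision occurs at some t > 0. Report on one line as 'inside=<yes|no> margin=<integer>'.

d = (-7, -10),  |d|² = 149;  R = 6+1 = 7,  c = 149−7² = 100
v_rel = (-6, -10),  |v_rel|² = 136;  v_rel·d = (-6)·(-7) + (-10)·(-10) = 142
136·t² − 284·t + 100 = 0  ⇒  m = 142² − 136·100 = 6564
m = 6564 > 0,  v_rel·d = 142 > 0  ⇒  inside

inside=yes margin=6564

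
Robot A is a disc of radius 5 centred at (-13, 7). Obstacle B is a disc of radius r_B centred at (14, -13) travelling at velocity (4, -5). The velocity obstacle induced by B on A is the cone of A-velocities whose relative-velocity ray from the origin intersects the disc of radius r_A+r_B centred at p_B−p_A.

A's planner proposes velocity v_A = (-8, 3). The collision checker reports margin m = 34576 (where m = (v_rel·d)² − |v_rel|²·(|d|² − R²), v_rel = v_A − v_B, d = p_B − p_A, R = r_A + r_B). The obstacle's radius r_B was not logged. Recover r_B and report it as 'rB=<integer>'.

m = 34576
d = (27, -20);  v_rel = (-12, 8),  |v_rel|² = 208
v_rel×d = (-12)·(-20) − (8)·(27) = 24
since m = R²·208 − 24²:  R² = (576 + 34576) / 208 = 169
R = √169 = 13  ⇒  r_B = 13 − 5 = 8

rB=8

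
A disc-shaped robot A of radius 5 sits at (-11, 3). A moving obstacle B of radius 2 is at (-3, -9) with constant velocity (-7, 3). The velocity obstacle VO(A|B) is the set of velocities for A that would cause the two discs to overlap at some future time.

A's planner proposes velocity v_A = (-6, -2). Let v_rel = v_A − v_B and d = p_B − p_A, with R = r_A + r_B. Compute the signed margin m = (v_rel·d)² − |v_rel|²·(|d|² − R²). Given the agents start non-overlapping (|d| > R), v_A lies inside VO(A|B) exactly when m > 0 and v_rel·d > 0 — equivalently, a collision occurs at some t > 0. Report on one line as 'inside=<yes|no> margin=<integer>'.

d = (8, -12),  |d|² = 208;  R = 5+2 = 7,  c = 208−7² = 159
v_rel = (1, -5),  |v_rel|² = 26;  v_rel·d = (1)·(8) + (-5)·(-12) = 68
26·t² − 136·t + 159 = 0  ⇒  m = 68² − 26·159 = 490
m = 490 > 0,  v_rel·d = 68 > 0  ⇒  inside

inside=yes margin=490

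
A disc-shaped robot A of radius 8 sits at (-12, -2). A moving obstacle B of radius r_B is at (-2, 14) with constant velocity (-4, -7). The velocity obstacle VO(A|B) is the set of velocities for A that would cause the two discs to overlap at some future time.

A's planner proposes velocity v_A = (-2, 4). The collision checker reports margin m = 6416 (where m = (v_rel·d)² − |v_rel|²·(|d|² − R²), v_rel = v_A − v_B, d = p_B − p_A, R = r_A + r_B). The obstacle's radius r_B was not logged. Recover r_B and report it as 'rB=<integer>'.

m = 6416
d = (10, 16);  v_rel = (2, 11),  |v_rel|² = 125
v_rel×d = (2)·(16) − (11)·(10) = -78
since m = R²·125 − (-78)²:  R² = (6084 + 6416) / 125 = 100
R = √100 = 10  ⇒  r_B = 10 − 8 = 2

rB=2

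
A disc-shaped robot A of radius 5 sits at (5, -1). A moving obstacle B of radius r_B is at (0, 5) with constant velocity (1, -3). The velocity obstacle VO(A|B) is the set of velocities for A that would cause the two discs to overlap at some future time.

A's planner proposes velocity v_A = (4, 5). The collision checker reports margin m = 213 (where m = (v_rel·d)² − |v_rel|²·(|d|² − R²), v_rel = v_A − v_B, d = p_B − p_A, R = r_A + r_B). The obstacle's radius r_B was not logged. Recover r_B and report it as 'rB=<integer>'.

m = 213
d = (-5, 6);  v_rel = (3, 8),  |v_rel|² = 73
v_rel×d = (3)·(6) − (8)·(-5) = 58
since m = R²·73 − 58²:  R² = (3364 + 213) / 73 = 49
R = √49 = 7  ⇒  r_B = 7 − 5 = 2

rB=2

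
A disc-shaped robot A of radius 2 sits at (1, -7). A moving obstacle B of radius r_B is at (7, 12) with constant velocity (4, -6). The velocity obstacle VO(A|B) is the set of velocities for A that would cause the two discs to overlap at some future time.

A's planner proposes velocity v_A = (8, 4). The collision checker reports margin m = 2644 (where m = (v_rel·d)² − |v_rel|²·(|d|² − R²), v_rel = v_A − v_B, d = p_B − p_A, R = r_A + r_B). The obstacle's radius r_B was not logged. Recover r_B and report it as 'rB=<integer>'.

m = 2644
d = (6, 19);  v_rel = (4, 10),  |v_rel|² = 116
v_rel×d = (4)·(19) − (10)·(6) = 16
since m = R²·116 − 16²:  R² = (256 + 2644) / 116 = 25
R = √25 = 5  ⇒  r_B = 5 − 2 = 3

rB=3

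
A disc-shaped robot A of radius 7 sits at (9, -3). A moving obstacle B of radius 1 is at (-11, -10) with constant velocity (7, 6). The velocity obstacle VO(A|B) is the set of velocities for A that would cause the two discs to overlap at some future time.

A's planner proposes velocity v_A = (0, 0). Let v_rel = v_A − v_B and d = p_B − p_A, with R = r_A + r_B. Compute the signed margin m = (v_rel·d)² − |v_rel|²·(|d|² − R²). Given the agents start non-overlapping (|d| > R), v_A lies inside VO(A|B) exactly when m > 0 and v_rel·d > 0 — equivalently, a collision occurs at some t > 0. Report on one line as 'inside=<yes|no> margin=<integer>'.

d = (-20, -7),  |d|² = 449;  R = 7+1 = 8,  c = 449−8² = 385
v_rel = (-7, -6),  |v_rel|² = 85;  v_rel·d = (-7)·(-20) + (-6)·(-7) = 182
85·t² − 364·t + 385 = 0  ⇒  m = 182² − 85·385 = 399
m = 399 > 0,  v_rel·d = 182 > 0  ⇒  inside

inside=yes margin=399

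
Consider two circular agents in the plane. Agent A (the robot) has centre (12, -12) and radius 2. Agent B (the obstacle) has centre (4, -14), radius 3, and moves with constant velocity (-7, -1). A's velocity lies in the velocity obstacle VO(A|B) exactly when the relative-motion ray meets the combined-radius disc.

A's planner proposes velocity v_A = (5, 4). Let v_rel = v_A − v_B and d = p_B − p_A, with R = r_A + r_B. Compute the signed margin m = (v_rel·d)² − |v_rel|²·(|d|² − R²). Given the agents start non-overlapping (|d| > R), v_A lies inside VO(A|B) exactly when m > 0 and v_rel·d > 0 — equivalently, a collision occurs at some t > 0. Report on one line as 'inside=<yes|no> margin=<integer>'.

d = (-8, -2),  |d|² = 68;  R = 2+3 = 5,  c = 68−5² = 43
v_rel = (12, 5),  |v_rel|² = 169;  v_rel·d = (12)·(-8) + (5)·(-2) = -106
169·t² + 212·t + 43 = 0  ⇒  m = (-106)² − 169·43 = 3969
m = 3969 > 0,  v_rel·d = -106 < 0  ⇒  outside

inside=no margin=3969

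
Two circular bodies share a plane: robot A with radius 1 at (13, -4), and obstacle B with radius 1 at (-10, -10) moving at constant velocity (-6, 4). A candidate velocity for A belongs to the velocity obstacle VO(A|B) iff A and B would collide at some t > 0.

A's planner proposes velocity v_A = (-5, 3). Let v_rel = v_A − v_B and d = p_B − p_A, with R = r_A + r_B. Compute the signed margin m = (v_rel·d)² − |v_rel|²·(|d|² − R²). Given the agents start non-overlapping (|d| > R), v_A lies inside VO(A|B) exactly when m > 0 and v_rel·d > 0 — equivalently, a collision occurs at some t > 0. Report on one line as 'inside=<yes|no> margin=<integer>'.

d = (-23, -6),  |d|² = 565;  R = 1+1 = 2,  c = 565−2² = 561
v_rel = (1, -1),  |v_rel|² = 2;  v_rel·d = (1)·(-23) + (-1)·(-6) = -17
2·t² + 34·t + 561 = 0  ⇒  m = (-17)² − 2·561 = -833
m = -833 < 0,  v_rel·d = -17 < 0  ⇒  outside

inside=no margin=-833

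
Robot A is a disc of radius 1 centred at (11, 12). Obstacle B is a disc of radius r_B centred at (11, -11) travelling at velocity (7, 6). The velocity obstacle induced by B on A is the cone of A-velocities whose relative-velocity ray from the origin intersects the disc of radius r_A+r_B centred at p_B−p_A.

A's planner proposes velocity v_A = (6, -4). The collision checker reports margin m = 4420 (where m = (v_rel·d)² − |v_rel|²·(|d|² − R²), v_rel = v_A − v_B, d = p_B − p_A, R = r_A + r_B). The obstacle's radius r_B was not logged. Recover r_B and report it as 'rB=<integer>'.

m = 4420
d = (0, -23);  v_rel = (-1, -10),  |v_rel|² = 101
v_rel×d = (-1)·(-23) − (-10)·(0) = 23
since m = R²·101 − 23²:  R² = (529 + 4420) / 101 = 49
R = √49 = 7  ⇒  r_B = 7 − 1 = 6

rB=6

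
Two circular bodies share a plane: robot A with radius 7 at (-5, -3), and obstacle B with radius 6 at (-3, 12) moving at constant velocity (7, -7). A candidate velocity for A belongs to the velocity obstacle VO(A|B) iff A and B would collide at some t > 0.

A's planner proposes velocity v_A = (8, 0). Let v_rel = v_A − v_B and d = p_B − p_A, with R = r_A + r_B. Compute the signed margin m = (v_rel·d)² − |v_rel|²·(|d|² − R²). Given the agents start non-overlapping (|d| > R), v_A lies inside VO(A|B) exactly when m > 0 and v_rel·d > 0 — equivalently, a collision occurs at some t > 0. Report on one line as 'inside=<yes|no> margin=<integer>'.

d = (2, 15),  |d|² = 229;  R = 7+6 = 13,  c = 229−13² = 60
v_rel = (1, 7),  |v_rel|² = 50;  v_rel·d = (1)·(2) + (7)·(15) = 107
50·t² − 214·t + 60 = 0  ⇒  m = 107² − 50·60 = 8449
m = 8449 > 0,  v_rel·d = 107 > 0  ⇒  inside

inside=yes margin=8449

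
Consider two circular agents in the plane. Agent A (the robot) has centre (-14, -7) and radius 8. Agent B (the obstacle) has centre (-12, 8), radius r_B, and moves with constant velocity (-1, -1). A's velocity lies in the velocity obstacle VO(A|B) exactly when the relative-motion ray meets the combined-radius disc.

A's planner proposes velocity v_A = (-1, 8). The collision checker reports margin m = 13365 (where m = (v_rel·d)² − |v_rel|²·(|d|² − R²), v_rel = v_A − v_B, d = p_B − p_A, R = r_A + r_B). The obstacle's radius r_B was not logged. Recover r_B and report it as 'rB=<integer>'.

m = 13365
d = (2, 15);  v_rel = (0, 9),  |v_rel|² = 81
v_rel×d = (0)·(15) − (9)·(2) = -18
since m = R²·81 − (-18)²:  R² = (324 + 13365) / 81 = 169
R = √169 = 13  ⇒  r_B = 13 − 8 = 5

rB=5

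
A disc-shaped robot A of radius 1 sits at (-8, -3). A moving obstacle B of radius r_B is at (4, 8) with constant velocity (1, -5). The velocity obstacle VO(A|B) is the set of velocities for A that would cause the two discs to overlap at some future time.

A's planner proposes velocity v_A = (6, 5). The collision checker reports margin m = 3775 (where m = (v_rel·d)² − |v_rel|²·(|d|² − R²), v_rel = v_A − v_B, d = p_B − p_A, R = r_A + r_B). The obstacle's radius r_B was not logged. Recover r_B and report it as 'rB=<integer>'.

m = 3775
d = (12, 11);  v_rel = (5, 10),  |v_rel|² = 125
v_rel×d = (5)·(11) − (10)·(12) = -65
since m = R²·125 − (-65)²:  R² = (4225 + 3775) / 125 = 64
R = √64 = 8  ⇒  r_B = 8 − 1 = 7

rB=7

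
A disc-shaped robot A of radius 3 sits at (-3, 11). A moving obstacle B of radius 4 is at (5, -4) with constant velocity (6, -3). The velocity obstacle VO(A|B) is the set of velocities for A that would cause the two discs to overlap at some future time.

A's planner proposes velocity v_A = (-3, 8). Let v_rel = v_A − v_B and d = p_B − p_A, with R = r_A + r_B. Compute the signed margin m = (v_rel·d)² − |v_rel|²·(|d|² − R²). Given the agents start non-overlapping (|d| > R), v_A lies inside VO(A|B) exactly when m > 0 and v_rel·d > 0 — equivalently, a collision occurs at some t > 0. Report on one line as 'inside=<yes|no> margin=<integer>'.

d = (8, -15),  |d|² = 289;  R = 3+4 = 7,  c = 289−7² = 240
v_rel = (-9, 11),  |v_rel|² = 202;  v_rel·d = (-9)·(8) + (11)·(-15) = -237
202·t² + 474·t + 240 = 0  ⇒  m = (-237)² − 202·240 = 7689
m = 7689 > 0,  v_rel·d = -237 < 0  ⇒  outside

inside=no margin=7689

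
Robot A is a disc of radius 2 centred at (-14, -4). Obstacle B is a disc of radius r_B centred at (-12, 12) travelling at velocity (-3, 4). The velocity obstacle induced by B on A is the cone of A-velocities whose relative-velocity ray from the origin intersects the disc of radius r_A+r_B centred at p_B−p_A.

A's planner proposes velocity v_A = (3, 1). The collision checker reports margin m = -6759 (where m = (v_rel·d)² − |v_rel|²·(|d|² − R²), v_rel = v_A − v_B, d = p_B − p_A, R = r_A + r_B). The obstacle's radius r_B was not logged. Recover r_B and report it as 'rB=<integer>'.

m = -6759
d = (2, 16);  v_rel = (6, -3),  |v_rel|² = 45
v_rel×d = (6)·(16) − (-3)·(2) = 102
since m = R²·45 − 102²:  R² = (10404 + -6759) / 45 = 81
R = √81 = 9  ⇒  r_B = 9 − 2 = 7

rB=7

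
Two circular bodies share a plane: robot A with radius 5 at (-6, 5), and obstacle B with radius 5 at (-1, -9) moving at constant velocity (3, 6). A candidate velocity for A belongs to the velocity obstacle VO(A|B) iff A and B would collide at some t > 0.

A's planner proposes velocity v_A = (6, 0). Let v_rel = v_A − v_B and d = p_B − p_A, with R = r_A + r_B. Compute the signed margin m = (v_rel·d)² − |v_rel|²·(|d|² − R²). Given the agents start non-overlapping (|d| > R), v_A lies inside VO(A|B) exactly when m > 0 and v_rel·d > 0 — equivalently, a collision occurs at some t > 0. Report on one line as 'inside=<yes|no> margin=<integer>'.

d = (5, -14),  |d|² = 221;  R = 5+5 = 10,  c = 221−10² = 121
v_rel = (3, -6),  |v_rel|² = 45;  v_rel·d = (3)·(5) + (-6)·(-14) = 99
45·t² − 198·t + 121 = 0  ⇒  m = 99² − 45·121 = 4356
m = 4356 > 0,  v_rel·d = 99 > 0  ⇒  inside

inside=yes margin=4356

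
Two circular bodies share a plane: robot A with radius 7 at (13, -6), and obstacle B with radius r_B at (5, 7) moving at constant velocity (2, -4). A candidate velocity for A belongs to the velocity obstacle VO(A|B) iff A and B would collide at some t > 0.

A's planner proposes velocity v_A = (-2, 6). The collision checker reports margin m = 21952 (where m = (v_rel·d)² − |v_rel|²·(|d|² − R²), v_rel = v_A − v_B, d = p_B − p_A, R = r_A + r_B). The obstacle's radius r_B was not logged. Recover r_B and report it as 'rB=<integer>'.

m = 21952
d = (-8, 13);  v_rel = (-4, 10),  |v_rel|² = 116
v_rel×d = (-4)·(13) − (10)·(-8) = 28
since m = R²·116 − 28²:  R² = (784 + 21952) / 116 = 196
R = √196 = 14  ⇒  r_B = 14 − 7 = 7

rB=7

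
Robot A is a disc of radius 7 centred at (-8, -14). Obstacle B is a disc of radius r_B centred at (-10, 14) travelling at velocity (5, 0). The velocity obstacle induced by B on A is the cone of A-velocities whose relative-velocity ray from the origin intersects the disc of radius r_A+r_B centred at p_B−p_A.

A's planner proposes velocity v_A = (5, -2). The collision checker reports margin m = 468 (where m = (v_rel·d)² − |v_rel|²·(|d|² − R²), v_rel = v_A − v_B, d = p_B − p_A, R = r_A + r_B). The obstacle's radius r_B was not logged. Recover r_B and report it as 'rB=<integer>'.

m = 468
d = (-2, 28);  v_rel = (0, -2),  |v_rel|² = 4
v_rel×d = (0)·(28) − (-2)·(-2) = -4
since m = R²·4 − (-4)²:  R² = (16 + 468) / 4 = 121
R = √121 = 11  ⇒  r_B = 11 − 7 = 4

rB=4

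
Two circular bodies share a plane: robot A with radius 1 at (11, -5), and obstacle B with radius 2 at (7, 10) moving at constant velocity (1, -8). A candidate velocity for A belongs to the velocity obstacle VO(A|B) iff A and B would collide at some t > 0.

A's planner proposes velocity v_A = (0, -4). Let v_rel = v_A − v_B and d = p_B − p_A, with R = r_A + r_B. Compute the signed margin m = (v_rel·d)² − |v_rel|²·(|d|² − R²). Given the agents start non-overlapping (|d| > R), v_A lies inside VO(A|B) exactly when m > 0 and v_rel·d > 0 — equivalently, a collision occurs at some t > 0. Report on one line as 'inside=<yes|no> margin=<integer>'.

d = (-4, 15),  |d|² = 241;  R = 1+2 = 3,  c = 241−3² = 232
v_rel = (-1, 4),  |v_rel|² = 17;  v_rel·d = (-1)·(-4) + (4)·(15) = 64
17·t² − 128·t + 232 = 0  ⇒  m = 64² − 17·232 = 152
m = 152 > 0,  v_rel·d = 64 > 0  ⇒  inside

inside=yes margin=152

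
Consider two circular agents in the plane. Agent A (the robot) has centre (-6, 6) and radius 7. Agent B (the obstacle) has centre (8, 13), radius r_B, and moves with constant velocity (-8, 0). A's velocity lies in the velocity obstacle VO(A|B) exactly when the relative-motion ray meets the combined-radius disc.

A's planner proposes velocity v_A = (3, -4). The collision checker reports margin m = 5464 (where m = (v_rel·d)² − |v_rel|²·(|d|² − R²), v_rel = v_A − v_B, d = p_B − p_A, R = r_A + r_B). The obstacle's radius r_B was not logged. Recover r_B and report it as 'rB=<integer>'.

m = 5464
d = (14, 7);  v_rel = (11, -4),  |v_rel|² = 137
v_rel×d = (11)·(7) − (-4)·(14) = 133
since m = R²·137 − 133²:  R² = (17689 + 5464) / 137 = 169
R = √169 = 13  ⇒  r_B = 13 − 7 = 6

rB=6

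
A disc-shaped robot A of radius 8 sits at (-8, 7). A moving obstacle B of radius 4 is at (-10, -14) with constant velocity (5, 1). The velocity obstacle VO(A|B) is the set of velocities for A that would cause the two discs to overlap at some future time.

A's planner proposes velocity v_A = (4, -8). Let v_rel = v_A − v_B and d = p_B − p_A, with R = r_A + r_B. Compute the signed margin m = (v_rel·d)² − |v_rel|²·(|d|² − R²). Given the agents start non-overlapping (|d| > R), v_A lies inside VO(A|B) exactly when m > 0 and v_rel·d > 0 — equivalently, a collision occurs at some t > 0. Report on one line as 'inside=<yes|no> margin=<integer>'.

d = (-2, -21),  |d|² = 445;  R = 8+4 = 12,  c = 445−12² = 301
v_rel = (-1, -9),  |v_rel|² = 82;  v_rel·d = (-1)·(-2) + (-9)·(-21) = 191
82·t² − 382·t + 301 = 0  ⇒  m = 191² − 82·301 = 11799
m = 11799 > 0,  v_rel·d = 191 > 0  ⇒  inside

inside=yes margin=11799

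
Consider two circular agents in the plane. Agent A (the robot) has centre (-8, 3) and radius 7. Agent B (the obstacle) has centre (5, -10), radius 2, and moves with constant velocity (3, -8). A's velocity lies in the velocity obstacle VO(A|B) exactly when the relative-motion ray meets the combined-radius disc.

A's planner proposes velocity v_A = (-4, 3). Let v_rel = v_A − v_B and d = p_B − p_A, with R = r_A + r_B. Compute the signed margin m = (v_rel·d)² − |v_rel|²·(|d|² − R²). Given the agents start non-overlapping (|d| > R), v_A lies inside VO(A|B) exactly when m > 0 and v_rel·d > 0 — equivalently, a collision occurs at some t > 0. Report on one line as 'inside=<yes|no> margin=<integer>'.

d = (13, -13),  |d|² = 338;  R = 7+2 = 9,  c = 338−9² = 257
v_rel = (-7, 11),  |v_rel|² = 170;  v_rel·d = (-7)·(13) + (11)·(-13) = -234
170·t² + 468·t + 257 = 0  ⇒  m = (-234)² − 170·257 = 11066
m = 11066 > 0,  v_rel·d = -234 < 0  ⇒  outside

inside=no margin=11066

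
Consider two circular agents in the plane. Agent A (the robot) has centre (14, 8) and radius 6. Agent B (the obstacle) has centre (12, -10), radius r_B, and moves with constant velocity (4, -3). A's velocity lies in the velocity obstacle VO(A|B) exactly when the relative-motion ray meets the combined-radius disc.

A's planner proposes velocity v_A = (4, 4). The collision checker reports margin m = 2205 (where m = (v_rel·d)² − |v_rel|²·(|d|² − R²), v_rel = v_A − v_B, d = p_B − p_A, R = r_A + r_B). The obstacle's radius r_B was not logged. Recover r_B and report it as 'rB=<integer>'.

m = 2205
d = (-2, -18);  v_rel = (0, 7),  |v_rel|² = 49
v_rel×d = (0)·(-18) − (7)·(-2) = 14
since m = R²·49 − 14²:  R² = (196 + 2205) / 49 = 49
R = √49 = 7  ⇒  r_B = 7 − 6 = 1

rB=1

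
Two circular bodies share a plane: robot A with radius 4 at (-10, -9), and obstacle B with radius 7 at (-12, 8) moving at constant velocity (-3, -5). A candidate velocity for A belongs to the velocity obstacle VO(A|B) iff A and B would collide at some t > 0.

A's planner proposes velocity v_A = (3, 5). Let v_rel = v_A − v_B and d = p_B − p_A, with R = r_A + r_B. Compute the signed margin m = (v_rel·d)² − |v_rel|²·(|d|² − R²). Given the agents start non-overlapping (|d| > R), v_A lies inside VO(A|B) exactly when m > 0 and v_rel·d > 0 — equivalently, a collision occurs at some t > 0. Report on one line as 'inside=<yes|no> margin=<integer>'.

d = (-2, 17),  |d|² = 293;  R = 4+7 = 11,  c = 293−11² = 172
v_rel = (6, 10),  |v_rel|² = 136;  v_rel·d = (6)·(-2) + (10)·(17) = 158
136·t² − 316·t + 172 = 0  ⇒  m = 158² − 136·172 = 1572
m = 1572 > 0,  v_rel·d = 158 > 0  ⇒  inside

inside=yes margin=1572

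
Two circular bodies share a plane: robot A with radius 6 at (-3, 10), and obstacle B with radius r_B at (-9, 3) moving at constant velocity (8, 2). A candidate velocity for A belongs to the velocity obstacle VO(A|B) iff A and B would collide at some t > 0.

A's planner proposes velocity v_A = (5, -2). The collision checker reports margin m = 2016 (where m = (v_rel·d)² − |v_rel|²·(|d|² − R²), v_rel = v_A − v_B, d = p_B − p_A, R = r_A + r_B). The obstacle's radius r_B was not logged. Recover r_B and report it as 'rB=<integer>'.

m = 2016
d = (-6, -7);  v_rel = (-3, -4),  |v_rel|² = 25
v_rel×d = (-3)·(-7) − (-4)·(-6) = -3
since m = R²·25 − (-3)²:  R² = (9 + 2016) / 25 = 81
R = √81 = 9  ⇒  r_B = 9 − 6 = 3

rB=3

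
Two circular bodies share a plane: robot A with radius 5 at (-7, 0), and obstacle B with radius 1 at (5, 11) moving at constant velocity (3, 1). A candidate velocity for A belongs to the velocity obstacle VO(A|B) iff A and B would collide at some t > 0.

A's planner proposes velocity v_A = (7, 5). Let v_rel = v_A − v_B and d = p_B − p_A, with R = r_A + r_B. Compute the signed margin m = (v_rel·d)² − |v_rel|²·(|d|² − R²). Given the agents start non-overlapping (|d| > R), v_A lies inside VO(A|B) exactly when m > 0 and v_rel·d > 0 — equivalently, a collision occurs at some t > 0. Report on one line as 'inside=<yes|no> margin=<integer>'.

d = (12, 11),  |d|² = 265;  R = 5+1 = 6,  c = 265−6² = 229
v_rel = (4, 4),  |v_rel|² = 32;  v_rel·d = (4)·(12) + (4)·(11) = 92
32·t² − 184·t + 229 = 0  ⇒  m = 92² − 32·229 = 1136
m = 1136 > 0,  v_rel·d = 92 > 0  ⇒  inside

inside=yes margin=1136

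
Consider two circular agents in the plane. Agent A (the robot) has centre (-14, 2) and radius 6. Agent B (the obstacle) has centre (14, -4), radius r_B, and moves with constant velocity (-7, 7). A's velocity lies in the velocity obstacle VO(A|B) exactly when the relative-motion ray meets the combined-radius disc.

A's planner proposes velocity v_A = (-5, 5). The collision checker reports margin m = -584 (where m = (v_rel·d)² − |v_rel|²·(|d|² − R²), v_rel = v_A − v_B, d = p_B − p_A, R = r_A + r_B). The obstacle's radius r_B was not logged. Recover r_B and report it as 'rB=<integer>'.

m = -584
d = (28, -6);  v_rel = (2, -2),  |v_rel|² = 8
v_rel×d = (2)·(-6) − (-2)·(28) = 44
since m = R²·8 − 44²:  R² = (1936 + -584) / 8 = 169
R = √169 = 13  ⇒  r_B = 13 − 6 = 7

rB=7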